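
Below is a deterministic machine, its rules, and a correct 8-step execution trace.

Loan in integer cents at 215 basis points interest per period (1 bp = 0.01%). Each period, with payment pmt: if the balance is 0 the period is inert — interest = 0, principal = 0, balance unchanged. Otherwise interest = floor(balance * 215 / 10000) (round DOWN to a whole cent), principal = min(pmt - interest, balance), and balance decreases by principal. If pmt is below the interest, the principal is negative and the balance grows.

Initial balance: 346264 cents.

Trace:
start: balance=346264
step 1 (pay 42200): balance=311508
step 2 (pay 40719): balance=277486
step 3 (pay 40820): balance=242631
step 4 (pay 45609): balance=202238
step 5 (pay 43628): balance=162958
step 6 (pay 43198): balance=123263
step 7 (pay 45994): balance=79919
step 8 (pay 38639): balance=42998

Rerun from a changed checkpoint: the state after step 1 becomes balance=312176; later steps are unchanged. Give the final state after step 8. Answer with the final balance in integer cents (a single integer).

43773

state after step 1 := balance=312176
step 2 (pay 40719): balance=278168
step 3 (pay 40820): balance=243328
step 4 (pay 45609): balance=202950
step 5 (pay 43628): balance=163685
step 6 (pay 43198): balance=124006
step 7 (pay 45994): balance=80678
step 8 (pay 38639): balance=43773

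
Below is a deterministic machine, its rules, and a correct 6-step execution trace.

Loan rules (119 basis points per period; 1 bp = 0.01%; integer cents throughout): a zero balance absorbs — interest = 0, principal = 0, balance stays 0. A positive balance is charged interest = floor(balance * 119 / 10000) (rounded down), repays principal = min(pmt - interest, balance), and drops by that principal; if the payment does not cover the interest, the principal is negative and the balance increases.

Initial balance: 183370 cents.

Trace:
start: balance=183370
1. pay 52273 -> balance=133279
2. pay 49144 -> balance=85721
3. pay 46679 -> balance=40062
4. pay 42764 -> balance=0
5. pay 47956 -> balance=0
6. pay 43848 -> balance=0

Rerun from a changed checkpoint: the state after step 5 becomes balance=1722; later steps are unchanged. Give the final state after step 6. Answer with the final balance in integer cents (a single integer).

state after step 5 := balance=1722
6. pay 43848 -> balance=0

0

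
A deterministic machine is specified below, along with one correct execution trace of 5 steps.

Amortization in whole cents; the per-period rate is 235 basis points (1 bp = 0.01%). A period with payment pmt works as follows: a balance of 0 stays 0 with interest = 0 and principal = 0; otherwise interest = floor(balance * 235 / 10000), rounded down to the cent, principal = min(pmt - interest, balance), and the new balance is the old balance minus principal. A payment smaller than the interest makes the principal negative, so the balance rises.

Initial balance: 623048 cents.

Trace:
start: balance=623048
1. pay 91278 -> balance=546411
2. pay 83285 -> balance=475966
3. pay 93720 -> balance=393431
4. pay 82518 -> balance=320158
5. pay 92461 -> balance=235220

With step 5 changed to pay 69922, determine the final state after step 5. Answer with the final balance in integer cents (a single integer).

257759

(re-executing from step 5 with the substitution; state before step 5: balance=320158)
5. pay 69922 -> balance=257759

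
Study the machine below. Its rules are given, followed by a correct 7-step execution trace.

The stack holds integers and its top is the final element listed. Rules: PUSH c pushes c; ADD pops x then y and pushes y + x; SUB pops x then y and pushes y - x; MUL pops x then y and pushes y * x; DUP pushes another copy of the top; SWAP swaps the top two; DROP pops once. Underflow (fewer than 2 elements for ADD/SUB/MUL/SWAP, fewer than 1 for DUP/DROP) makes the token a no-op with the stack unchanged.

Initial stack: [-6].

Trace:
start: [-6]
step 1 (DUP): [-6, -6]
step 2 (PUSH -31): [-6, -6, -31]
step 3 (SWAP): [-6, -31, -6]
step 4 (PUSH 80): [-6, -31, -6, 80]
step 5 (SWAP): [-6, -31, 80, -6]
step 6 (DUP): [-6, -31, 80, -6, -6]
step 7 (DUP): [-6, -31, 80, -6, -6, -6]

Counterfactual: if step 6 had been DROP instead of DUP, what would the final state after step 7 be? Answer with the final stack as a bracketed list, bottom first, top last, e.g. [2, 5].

(re-executing from step 6 with the substitution; state before step 6: [-6, -31, 80, -6])
step 6 (DROP): [-6, -31, 80]
step 7 (DUP): [-6, -31, 80, 80]

[-6, -31, 80, 80]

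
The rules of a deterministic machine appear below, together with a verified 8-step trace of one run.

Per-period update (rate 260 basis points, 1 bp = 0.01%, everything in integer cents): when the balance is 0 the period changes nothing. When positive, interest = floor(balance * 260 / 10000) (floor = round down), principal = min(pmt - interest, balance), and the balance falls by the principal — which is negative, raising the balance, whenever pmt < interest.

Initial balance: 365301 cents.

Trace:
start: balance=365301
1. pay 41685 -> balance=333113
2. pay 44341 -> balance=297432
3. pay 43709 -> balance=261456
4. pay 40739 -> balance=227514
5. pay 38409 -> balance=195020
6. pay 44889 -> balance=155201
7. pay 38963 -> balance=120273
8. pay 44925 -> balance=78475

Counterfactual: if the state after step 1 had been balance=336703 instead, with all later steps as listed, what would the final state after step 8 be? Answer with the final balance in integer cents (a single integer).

82774

state after step 1 := balance=336703
2. pay 44341 -> balance=301116
3. pay 43709 -> balance=265236
4. pay 40739 -> balance=231393
5. pay 38409 -> balance=199000
6. pay 44889 -> balance=159285
7. pay 38963 -> balance=124463
8. pay 44925 -> balance=82774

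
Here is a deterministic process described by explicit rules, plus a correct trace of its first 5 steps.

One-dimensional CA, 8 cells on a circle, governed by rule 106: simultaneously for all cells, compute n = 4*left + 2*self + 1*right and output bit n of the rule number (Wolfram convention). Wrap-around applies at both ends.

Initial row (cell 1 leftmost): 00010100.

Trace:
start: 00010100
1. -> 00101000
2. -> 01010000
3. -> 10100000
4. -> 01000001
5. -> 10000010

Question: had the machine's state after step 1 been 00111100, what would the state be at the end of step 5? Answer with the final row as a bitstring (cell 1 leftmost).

11110011

state after step 1 := 00111100
2. -> 01100100
3. -> 11101000
4. -> 10110001
5. -> 11110011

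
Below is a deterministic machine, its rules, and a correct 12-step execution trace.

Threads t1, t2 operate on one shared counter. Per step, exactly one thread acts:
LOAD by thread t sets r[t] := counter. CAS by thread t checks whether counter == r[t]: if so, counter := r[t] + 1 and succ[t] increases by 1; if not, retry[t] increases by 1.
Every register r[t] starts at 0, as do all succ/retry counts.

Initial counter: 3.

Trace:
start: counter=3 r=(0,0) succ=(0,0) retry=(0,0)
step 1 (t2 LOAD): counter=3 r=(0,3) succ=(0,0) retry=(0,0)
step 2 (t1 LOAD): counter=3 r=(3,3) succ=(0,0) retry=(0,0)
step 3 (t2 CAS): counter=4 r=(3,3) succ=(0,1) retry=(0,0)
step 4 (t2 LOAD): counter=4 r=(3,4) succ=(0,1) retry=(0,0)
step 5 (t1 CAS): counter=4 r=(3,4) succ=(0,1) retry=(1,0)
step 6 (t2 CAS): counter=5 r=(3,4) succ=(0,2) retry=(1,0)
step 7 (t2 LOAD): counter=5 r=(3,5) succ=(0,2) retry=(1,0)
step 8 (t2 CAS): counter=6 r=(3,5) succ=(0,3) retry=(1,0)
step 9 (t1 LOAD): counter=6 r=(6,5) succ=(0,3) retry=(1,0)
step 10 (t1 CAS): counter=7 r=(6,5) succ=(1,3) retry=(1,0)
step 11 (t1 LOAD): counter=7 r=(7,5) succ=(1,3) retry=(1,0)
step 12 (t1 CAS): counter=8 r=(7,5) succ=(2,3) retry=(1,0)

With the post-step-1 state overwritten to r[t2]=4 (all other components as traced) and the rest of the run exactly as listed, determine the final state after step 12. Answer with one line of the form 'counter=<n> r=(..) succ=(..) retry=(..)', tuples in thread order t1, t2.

state after step 1 := counter=3 r=(0,4) succ=(0,0) retry=(0,0)
step 2 (t1 LOAD): counter=3 r=(3,4) succ=(0,0) retry=(0,0)
step 3 (t2 CAS): counter=3 r=(3,4) succ=(0,0) retry=(0,1)
step 4 (t2 LOAD): counter=3 r=(3,3) succ=(0,0) retry=(0,1)
step 5 (t1 CAS): counter=4 r=(3,3) succ=(1,0) retry=(0,1)
step 6 (t2 CAS): counter=4 r=(3,3) succ=(1,0) retry=(0,2)
step 7 (t2 LOAD): counter=4 r=(3,4) succ=(1,0) retry=(0,2)
step 8 (t2 CAS): counter=5 r=(3,4) succ=(1,1) retry=(0,2)
step 9 (t1 LOAD): counter=5 r=(5,4) succ=(1,1) retry=(0,2)
step 10 (t1 CAS): counter=6 r=(5,4) succ=(2,1) retry=(0,2)
step 11 (t1 LOAD): counter=6 r=(6,4) succ=(2,1) retry=(0,2)
step 12 (t1 CAS): counter=7 r=(6,4) succ=(3,1) retry=(0,2)

counter=7 r=(6,4) succ=(3,1) retry=(0,2)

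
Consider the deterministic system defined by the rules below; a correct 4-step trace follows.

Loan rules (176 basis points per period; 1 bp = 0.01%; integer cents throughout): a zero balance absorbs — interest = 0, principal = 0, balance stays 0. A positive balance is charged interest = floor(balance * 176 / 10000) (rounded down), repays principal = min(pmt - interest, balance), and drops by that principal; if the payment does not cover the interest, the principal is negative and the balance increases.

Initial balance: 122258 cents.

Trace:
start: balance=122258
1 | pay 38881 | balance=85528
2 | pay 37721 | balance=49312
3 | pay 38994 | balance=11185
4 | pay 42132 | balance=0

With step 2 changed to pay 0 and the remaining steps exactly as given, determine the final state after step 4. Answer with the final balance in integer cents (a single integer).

(re-executing from step 2 with the substitution; state before step 2: balance=85528)
2 | pay 0 | balance=87033
3 | pay 38994 | balance=49570
4 | pay 42132 | balance=8310

8310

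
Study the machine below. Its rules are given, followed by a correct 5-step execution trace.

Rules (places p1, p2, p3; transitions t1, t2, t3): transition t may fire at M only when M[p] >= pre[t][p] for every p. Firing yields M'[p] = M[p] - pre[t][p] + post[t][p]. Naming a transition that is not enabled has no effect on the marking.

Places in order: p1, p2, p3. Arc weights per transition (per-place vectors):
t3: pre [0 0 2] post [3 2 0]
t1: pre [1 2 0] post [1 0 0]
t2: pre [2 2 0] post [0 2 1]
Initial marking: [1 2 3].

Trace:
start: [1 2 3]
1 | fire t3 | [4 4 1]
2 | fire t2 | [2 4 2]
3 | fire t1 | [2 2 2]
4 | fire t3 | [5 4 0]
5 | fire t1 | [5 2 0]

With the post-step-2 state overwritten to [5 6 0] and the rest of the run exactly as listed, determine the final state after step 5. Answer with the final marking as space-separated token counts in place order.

5 2 0

state after step 2 := [5 6 0]
3 | fire t1 | [5 4 0]
4 | fire t3 | [5 4 0]
5 | fire t1 | [5 2 0]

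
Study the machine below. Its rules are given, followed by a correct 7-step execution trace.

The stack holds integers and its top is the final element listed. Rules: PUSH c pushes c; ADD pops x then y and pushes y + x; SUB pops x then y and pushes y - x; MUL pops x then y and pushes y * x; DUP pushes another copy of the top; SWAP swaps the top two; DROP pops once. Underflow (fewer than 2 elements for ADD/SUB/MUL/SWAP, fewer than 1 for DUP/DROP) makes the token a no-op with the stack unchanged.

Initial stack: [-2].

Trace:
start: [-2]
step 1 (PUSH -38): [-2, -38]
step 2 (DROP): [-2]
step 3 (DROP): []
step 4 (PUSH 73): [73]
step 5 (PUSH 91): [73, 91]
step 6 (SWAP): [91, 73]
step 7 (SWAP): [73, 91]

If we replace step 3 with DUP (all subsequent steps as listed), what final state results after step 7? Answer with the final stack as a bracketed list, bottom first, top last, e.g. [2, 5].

(re-executing from step 3 with the substitution; state before step 3: [-2])
step 3 (DUP): [-2, -2]
step 4 (PUSH 73): [-2, -2, 73]
step 5 (PUSH 91): [-2, -2, 73, 91]
step 6 (SWAP): [-2, -2, 91, 73]
step 7 (SWAP): [-2, -2, 73, 91]

[-2, -2, 73, 91]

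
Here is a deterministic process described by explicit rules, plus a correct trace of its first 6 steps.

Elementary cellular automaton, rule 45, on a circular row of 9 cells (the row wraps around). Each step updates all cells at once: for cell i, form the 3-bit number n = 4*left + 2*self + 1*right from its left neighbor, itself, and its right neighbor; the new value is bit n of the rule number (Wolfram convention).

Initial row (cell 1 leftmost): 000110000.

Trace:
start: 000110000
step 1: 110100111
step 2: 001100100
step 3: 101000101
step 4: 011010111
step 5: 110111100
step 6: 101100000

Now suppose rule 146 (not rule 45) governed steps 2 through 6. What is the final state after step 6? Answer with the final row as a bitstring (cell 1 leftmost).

(re-executing steps 2..6 under rule 146; state before step 2: 110100111)
step 2: 100011011
step 3: 010100001
step 4: 000010010
step 5: 000101101
step 6: 101000000

101000000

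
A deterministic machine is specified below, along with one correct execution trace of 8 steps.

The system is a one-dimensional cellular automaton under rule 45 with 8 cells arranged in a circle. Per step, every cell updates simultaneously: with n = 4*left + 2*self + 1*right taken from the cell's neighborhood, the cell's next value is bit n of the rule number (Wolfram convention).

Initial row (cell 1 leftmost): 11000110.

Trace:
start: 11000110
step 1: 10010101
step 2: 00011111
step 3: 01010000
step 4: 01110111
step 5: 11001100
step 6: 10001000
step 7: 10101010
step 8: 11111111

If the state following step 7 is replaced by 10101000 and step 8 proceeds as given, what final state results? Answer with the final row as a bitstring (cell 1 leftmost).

11111010

state after step 7 := 10101000
step 8: 11111010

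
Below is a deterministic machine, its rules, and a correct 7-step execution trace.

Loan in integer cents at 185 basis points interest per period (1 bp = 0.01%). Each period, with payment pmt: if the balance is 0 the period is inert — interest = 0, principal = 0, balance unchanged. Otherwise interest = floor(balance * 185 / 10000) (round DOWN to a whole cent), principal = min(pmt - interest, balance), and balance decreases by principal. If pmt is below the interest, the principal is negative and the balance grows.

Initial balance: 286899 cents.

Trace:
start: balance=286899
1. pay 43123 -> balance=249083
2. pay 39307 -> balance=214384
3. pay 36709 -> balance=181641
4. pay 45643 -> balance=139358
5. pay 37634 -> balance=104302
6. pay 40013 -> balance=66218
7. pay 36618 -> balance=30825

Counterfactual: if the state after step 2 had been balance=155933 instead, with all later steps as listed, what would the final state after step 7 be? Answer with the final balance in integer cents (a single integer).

state after step 2 := balance=155933
3. pay 36709 -> balance=122108
4. pay 45643 -> balance=78723
5. pay 37634 -> balance=42545
6. pay 40013 -> balance=3319
7. pay 36618 -> balance=0

0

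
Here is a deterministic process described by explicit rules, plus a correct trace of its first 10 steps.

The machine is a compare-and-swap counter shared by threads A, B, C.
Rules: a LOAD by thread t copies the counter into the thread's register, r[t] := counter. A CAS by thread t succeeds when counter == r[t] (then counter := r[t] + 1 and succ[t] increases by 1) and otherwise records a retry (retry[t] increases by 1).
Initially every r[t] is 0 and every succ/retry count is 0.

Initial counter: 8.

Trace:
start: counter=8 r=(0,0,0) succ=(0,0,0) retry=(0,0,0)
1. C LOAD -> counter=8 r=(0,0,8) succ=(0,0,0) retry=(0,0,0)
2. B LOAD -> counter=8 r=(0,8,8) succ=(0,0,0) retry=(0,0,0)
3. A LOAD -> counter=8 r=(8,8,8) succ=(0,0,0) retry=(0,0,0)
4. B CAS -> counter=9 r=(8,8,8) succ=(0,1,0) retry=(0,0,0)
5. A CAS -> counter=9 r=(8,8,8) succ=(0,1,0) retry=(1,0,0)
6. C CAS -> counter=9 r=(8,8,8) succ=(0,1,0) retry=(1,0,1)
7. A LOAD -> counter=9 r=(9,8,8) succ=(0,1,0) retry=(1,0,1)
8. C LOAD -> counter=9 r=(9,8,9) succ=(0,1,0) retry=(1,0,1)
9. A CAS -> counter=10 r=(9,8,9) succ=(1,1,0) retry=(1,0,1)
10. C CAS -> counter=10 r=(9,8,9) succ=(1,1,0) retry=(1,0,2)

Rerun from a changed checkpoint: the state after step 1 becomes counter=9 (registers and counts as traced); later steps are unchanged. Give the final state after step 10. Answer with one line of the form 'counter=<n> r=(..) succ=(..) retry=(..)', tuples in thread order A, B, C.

state after step 1 := counter=9 r=(0,0,8) succ=(0,0,0) retry=(0,0,0)
2. B LOAD -> counter=9 r=(0,9,8) succ=(0,0,0) retry=(0,0,0)
3. A LOAD -> counter=9 r=(9,9,8) succ=(0,0,0) retry=(0,0,0)
4. B CAS -> counter=10 r=(9,9,8) succ=(0,1,0) retry=(0,0,0)
5. A CAS -> counter=10 r=(9,9,8) succ=(0,1,0) retry=(1,0,0)
6. C CAS -> counter=10 r=(9,9,8) succ=(0,1,0) retry=(1,0,1)
7. A LOAD -> counter=10 r=(10,9,8) succ=(0,1,0) retry=(1,0,1)
8. C LOAD -> counter=10 r=(10,9,10) succ=(0,1,0) retry=(1,0,1)
9. A CAS -> counter=11 r=(10,9,10) succ=(1,1,0) retry=(1,0,1)
10. C CAS -> counter=11 r=(10,9,10) succ=(1,1,0) retry=(1,0,2)

counter=11 r=(10,9,10) succ=(1,1,0) retry=(1,0,2)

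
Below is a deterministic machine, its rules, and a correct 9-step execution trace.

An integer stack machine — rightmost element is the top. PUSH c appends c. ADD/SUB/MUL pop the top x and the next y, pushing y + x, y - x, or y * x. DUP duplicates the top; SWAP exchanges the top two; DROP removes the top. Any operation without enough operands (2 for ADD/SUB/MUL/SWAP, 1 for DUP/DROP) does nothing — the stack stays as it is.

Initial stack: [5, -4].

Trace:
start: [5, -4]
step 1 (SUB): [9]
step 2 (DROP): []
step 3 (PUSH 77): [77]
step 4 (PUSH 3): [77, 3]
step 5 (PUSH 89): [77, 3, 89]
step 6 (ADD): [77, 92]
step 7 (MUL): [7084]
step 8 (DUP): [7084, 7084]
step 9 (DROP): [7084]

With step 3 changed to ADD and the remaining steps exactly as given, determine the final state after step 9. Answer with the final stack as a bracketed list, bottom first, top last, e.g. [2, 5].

[92]

(re-executing from step 3 with the substitution; state before step 3: [])
step 3 (ADD): []
step 4 (PUSH 3): [3]
step 5 (PUSH 89): [3, 89]
step 6 (ADD): [92]
step 7 (MUL): [92]
step 8 (DUP): [92, 92]
step 9 (DROP): [92]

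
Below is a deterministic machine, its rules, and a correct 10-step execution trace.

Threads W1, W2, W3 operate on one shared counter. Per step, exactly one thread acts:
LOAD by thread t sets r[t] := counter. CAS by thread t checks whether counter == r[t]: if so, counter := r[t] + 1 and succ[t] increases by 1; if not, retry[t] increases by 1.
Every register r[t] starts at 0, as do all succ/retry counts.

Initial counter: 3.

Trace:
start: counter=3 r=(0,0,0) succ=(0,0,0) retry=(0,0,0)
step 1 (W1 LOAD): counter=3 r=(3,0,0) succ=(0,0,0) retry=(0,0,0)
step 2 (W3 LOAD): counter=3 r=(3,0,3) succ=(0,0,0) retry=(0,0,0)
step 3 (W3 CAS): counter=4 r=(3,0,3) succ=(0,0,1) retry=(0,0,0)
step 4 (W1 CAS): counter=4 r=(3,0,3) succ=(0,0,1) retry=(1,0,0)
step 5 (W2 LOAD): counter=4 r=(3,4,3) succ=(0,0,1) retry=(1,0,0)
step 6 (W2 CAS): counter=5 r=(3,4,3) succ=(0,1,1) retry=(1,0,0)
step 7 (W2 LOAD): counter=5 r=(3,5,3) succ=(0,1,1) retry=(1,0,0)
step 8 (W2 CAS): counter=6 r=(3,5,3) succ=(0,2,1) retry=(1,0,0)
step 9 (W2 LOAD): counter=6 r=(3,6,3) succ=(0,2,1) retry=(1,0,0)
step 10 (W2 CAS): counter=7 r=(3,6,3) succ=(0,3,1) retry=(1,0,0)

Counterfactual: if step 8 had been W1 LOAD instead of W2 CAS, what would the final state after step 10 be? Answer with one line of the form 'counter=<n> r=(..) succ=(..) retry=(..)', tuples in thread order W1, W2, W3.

(re-executing from step 8 with the substitution; state before step 8: counter=5 r=(3,5,3) succ=(0,1,1) retry=(1,0,0))
step 8 (W1 LOAD): counter=5 r=(5,5,3) succ=(0,1,1) retry=(1,0,0)
step 9 (W2 LOAD): counter=5 r=(5,5,3) succ=(0,1,1) retry=(1,0,0)
step 10 (W2 CAS): counter=6 r=(5,5,3) succ=(0,2,1) retry=(1,0,0)

counter=6 r=(5,5,3) succ=(0,2,1) retry=(1,0,0)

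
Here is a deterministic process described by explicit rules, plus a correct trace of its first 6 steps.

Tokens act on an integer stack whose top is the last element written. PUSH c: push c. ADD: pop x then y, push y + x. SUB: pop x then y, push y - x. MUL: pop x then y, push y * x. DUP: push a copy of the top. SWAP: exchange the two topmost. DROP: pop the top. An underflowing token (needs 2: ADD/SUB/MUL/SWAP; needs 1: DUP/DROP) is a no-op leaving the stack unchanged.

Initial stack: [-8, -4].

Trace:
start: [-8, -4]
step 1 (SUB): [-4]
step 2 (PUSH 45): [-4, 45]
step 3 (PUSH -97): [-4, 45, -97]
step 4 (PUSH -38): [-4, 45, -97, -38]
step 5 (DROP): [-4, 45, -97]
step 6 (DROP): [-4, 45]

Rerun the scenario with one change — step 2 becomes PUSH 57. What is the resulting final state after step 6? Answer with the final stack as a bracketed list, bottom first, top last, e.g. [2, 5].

(re-executing from step 2 with the substitution; state before step 2: [-4])
step 2 (PUSH 57): [-4, 57]
step 3 (PUSH -97): [-4, 57, -97]
step 4 (PUSH -38): [-4, 57, -97, -38]
step 5 (DROP): [-4, 57, -97]
step 6 (DROP): [-4, 57]

[-4, 57]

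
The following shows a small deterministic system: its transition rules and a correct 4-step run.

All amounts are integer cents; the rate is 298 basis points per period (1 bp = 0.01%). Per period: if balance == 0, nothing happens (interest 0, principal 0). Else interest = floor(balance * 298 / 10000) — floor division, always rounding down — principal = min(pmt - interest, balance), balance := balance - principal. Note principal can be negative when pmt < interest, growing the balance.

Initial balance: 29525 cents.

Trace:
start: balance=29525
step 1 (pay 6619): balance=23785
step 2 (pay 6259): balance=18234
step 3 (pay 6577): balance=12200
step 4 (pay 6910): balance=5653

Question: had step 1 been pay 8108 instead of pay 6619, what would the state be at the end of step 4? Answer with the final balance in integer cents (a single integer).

4027

(re-executing from step 1 with the substitution; state before step 1: balance=29525)
step 1 (pay 8108): balance=22296
step 2 (pay 6259): balance=16701
step 3 (pay 6577): balance=10621
step 4 (pay 6910): balance=4027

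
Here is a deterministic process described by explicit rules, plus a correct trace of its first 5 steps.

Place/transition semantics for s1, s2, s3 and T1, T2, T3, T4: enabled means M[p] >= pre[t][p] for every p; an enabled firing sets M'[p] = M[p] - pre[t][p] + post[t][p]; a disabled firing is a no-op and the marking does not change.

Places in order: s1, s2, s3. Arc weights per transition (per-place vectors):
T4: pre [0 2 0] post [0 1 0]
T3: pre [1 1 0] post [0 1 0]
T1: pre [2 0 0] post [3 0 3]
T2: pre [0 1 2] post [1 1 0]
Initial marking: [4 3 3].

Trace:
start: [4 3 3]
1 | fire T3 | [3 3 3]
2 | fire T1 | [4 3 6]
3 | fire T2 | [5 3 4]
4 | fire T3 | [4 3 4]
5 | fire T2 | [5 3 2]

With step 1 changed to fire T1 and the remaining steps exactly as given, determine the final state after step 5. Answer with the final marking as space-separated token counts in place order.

(re-executing from step 1 with the substitution; state before step 1: [4 3 3])
1 | fire T1 | [5 3 6]
2 | fire T1 | [6 3 9]
3 | fire T2 | [7 3 7]
4 | fire T3 | [6 3 7]
5 | fire T2 | [7 3 5]

7 3 5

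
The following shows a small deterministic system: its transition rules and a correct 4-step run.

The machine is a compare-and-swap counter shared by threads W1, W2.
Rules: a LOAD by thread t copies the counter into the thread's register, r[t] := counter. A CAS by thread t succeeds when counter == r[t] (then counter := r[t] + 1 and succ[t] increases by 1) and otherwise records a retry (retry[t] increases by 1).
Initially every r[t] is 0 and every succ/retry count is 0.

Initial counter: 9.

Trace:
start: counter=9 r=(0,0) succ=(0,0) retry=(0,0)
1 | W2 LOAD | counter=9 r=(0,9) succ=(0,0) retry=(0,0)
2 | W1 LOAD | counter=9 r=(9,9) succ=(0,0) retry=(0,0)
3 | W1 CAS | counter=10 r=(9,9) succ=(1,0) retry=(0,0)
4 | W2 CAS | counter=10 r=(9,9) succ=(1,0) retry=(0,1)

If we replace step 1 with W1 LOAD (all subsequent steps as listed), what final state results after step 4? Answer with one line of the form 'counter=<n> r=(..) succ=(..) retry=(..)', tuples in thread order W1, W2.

counter=10 r=(9,0) succ=(1,0) retry=(0,1)

(re-executing from step 1 with the substitution; state before step 1: counter=9 r=(0,0) succ=(0,0) retry=(0,0))
1 | W1 LOAD | counter=9 r=(9,0) succ=(0,0) retry=(0,0)
2 | W1 LOAD | counter=9 r=(9,0) succ=(0,0) retry=(0,0)
3 | W1 CAS | counter=10 r=(9,0) succ=(1,0) retry=(0,0)
4 | W2 CAS | counter=10 r=(9,0) succ=(1,0) retry=(0,1)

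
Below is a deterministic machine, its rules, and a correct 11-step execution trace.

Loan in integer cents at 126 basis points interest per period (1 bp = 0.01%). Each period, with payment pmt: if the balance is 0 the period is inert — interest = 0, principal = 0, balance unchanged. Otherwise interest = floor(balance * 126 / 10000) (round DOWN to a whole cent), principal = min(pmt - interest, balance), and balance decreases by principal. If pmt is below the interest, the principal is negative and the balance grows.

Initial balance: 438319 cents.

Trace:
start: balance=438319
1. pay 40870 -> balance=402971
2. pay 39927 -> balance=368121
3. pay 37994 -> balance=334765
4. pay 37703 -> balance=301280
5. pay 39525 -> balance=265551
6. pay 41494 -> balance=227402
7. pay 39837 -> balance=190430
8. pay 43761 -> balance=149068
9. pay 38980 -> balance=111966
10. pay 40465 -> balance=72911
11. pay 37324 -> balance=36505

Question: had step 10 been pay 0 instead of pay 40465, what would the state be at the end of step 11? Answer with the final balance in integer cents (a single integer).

77480

(re-executing from step 10 with the substitution; state before step 10: balance=111966)
10. pay 0 -> balance=113376
11. pay 37324 -> balance=77480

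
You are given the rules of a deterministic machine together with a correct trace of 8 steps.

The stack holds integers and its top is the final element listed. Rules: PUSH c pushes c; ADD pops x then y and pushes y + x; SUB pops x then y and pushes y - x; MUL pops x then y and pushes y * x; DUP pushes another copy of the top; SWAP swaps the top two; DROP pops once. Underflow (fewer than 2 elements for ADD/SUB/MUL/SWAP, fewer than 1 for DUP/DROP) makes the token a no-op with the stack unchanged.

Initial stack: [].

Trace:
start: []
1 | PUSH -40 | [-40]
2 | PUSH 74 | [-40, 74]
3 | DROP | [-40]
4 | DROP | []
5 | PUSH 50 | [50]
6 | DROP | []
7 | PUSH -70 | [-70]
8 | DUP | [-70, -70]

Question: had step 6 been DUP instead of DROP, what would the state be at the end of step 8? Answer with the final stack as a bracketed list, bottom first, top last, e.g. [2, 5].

[50, 50, -70, -70]

(re-executing from step 6 with the substitution; state before step 6: [50])
6 | DUP | [50, 50]
7 | PUSH -70 | [50, 50, -70]
8 | DUP | [50, 50, -70, -70]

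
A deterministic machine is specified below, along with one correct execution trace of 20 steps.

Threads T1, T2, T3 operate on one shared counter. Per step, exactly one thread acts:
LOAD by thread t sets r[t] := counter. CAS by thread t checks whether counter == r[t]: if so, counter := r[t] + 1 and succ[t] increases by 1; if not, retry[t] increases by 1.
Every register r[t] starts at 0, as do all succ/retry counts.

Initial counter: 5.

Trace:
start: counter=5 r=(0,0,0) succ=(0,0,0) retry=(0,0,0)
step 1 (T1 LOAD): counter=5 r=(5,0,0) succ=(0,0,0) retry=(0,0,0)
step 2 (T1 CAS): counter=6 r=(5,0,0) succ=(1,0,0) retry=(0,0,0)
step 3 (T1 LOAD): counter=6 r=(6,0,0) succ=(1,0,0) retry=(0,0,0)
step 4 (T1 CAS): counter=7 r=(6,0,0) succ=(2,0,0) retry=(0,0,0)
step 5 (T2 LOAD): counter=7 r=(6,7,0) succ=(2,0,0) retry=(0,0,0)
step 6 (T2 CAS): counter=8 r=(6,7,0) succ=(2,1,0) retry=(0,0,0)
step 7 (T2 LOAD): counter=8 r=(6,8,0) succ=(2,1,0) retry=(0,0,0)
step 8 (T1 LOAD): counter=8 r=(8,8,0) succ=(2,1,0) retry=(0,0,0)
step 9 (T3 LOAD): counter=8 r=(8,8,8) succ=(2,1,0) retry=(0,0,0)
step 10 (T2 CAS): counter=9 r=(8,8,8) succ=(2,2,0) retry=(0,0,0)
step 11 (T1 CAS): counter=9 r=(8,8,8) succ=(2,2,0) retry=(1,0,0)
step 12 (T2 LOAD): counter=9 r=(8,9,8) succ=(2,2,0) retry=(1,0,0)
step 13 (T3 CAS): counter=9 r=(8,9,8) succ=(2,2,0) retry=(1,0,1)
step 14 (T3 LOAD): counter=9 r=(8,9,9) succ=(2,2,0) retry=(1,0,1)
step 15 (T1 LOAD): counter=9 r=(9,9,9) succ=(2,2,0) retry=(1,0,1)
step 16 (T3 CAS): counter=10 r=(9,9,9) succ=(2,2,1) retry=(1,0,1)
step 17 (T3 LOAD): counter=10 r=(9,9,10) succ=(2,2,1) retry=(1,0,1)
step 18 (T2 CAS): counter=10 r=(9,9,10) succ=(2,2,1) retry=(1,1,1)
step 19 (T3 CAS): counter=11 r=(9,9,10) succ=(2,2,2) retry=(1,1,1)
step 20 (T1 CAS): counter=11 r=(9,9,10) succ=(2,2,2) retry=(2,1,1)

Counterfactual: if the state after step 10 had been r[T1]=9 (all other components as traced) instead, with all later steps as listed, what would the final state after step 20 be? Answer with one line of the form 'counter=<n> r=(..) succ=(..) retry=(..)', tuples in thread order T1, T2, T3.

counter=12 r=(10,10,11) succ=(3,2,2) retry=(1,1,1)

state after step 10 := counter=9 r=(9,8,8) succ=(2,2,0) retry=(0,0,0)
step 11 (T1 CAS): counter=10 r=(9,8,8) succ=(3,2,0) retry=(0,0,0)
step 12 (T2 LOAD): counter=10 r=(9,10,8) succ=(3,2,0) retry=(0,0,0)
step 13 (T3 CAS): counter=10 r=(9,10,8) succ=(3,2,0) retry=(0,0,1)
step 14 (T3 LOAD): counter=10 r=(9,10,10) succ=(3,2,0) retry=(0,0,1)
step 15 (T1 LOAD): counter=10 r=(10,10,10) succ=(3,2,0) retry=(0,0,1)
step 16 (T3 CAS): counter=11 r=(10,10,10) succ=(3,2,1) retry=(0,0,1)
step 17 (T3 LOAD): counter=11 r=(10,10,11) succ=(3,2,1) retry=(0,0,1)
step 18 (T2 CAS): counter=11 r=(10,10,11) succ=(3,2,1) retry=(0,1,1)
step 19 (T3 CAS): counter=12 r=(10,10,11) succ=(3,2,2) retry=(0,1,1)
step 20 (T1 CAS): counter=12 r=(10,10,11) succ=(3,2,2) retry=(1,1,1)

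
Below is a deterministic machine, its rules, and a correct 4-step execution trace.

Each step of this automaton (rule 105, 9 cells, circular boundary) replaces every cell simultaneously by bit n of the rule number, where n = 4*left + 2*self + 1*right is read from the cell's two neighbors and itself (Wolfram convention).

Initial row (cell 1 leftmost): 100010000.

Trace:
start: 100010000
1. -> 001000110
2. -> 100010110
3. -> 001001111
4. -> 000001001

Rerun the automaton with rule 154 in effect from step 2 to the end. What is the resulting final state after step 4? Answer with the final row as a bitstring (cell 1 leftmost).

000010100

(re-executing steps 2..4 under rule 154; state before step 2: 001000110)
2. -> 010101101
3. -> 000001000
4. -> 000010100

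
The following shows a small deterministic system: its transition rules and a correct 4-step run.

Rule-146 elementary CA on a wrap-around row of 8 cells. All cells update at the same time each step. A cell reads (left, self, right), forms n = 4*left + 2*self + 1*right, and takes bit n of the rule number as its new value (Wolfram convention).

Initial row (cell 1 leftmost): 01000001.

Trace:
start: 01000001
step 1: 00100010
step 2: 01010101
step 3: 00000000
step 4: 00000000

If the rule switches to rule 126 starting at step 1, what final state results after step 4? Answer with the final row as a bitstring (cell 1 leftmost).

(re-executing steps 1..4 under rule 126; state before step 1: 01000001)
step 1: 11100011
step 2: 00110110
step 3: 01111111
step 4: 11000001

11000001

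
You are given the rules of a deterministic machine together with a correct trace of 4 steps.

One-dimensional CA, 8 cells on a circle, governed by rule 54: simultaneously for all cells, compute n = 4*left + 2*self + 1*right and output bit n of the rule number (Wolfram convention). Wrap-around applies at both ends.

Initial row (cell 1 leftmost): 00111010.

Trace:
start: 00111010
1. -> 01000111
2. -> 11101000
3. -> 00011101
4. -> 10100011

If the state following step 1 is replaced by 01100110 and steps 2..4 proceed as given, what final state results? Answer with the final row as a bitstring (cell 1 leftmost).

10011001

state after step 1 := 01100110
2. -> 10011001
3. -> 01100110
4. -> 10011001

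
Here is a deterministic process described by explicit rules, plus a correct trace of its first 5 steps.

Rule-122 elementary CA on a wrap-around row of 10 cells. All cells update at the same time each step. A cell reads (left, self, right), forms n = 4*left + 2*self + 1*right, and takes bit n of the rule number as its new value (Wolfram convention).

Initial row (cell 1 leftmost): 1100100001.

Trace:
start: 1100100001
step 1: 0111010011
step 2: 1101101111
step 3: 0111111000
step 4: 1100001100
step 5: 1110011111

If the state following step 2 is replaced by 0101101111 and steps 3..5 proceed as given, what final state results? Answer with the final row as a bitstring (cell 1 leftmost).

0011011000

state after step 2 := 0101101111
step 3: 1011111001
step 4: 1110001111
step 5: 0011011000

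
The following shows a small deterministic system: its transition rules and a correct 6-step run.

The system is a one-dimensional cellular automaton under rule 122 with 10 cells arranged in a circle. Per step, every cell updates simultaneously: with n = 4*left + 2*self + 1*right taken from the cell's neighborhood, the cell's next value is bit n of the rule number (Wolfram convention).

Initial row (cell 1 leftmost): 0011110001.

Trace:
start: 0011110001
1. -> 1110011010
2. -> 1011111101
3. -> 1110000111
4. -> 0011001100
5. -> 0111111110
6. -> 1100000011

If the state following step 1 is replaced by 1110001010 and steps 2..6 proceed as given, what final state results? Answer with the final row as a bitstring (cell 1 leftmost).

1011000001

state after step 1 := 1110001010
2. -> 1011010101
3. -> 1111101011
4. -> 0000110110
5. -> 0001111111
6. -> 1011000001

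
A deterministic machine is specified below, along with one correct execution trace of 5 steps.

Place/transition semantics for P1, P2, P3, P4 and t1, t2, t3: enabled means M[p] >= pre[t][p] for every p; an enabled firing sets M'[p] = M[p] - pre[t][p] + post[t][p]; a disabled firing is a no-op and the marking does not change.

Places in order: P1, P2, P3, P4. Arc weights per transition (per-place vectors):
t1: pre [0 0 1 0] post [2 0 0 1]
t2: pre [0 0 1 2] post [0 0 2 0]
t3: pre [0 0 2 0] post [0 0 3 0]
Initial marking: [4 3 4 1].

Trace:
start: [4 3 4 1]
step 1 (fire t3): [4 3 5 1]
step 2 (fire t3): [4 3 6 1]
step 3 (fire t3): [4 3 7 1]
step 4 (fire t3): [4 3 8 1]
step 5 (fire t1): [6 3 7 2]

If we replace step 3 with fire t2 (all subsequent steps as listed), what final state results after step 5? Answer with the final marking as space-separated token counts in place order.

(re-executing from step 3 with the substitution; state before step 3: [4 3 6 1])
step 3 (fire t2): [4 3 6 1]
step 4 (fire t3): [4 3 7 1]
step 5 (fire t1): [6 3 6 2]

6 3 6 2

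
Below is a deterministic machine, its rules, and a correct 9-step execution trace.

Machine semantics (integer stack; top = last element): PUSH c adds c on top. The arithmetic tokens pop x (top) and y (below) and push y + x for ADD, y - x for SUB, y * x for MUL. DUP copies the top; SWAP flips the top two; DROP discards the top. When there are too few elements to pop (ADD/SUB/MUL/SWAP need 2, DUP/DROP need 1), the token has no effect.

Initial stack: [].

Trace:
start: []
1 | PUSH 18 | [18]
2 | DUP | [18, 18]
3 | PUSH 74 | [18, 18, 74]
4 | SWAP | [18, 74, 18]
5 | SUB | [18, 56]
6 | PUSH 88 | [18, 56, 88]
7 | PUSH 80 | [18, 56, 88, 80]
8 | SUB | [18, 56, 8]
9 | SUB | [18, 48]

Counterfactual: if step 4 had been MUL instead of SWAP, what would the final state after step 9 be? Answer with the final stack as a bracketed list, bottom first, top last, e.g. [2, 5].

[-1322]

(re-executing from step 4 with the substitution; state before step 4: [18, 18, 74])
4 | MUL | [18, 1332]
5 | SUB | [-1314]
6 | PUSH 88 | [-1314, 88]
7 | PUSH 80 | [-1314, 88, 80]
8 | SUB | [-1314, 8]
9 | SUB | [-1322]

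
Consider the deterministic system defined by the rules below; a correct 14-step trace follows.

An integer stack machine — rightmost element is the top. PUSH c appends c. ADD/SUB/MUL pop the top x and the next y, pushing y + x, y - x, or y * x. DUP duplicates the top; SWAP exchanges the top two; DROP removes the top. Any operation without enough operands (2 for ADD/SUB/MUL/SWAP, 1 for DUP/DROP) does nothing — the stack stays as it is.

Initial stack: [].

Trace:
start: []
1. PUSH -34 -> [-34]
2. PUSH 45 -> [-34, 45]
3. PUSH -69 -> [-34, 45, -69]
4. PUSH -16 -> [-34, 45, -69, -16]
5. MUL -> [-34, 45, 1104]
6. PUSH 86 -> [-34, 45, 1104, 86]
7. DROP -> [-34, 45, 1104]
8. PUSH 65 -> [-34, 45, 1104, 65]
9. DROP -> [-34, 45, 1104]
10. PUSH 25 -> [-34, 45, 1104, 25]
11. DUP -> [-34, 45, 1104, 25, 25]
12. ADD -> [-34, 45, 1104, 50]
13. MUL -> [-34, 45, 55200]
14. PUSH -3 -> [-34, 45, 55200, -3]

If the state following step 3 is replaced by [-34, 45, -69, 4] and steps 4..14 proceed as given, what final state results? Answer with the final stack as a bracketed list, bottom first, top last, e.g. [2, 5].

[-34, 45, -69, -3200, -3]

state after step 3 := [-34, 45, -69, 4]
4. PUSH -16 -> [-34, 45, -69, 4, -16]
5. MUL -> [-34, 45, -69, -64]
6. PUSH 86 -> [-34, 45, -69, -64, 86]
7. DROP -> [-34, 45, -69, -64]
8. PUSH 65 -> [-34, 45, -69, -64, 65]
9. DROP -> [-34, 45, -69, -64]
10. PUSH 25 -> [-34, 45, -69, -64, 25]
11. DUP -> [-34, 45, -69, -64, 25, 25]
12. ADD -> [-34, 45, -69, -64, 50]
13. MUL -> [-34, 45, -69, -3200]
14. PUSH -3 -> [-34, 45, -69, -3200, -3]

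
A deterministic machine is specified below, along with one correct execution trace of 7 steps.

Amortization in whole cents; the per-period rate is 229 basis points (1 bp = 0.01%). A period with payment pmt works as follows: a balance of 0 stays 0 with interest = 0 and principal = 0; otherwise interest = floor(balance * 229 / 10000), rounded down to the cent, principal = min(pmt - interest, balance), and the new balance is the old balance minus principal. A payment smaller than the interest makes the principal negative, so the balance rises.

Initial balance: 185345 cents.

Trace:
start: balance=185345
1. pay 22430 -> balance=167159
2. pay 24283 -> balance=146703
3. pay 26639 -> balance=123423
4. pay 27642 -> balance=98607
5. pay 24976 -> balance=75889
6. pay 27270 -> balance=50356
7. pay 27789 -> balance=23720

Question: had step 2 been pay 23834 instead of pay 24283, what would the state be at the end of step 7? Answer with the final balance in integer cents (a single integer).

24221

(re-executing from step 2 with the substitution; state before step 2: balance=167159)
2. pay 23834 -> balance=147152
3. pay 26639 -> balance=123882
4. pay 27642 -> balance=99076
5. pay 24976 -> balance=76368
6. pay 27270 -> balance=50846
7. pay 27789 -> balance=24221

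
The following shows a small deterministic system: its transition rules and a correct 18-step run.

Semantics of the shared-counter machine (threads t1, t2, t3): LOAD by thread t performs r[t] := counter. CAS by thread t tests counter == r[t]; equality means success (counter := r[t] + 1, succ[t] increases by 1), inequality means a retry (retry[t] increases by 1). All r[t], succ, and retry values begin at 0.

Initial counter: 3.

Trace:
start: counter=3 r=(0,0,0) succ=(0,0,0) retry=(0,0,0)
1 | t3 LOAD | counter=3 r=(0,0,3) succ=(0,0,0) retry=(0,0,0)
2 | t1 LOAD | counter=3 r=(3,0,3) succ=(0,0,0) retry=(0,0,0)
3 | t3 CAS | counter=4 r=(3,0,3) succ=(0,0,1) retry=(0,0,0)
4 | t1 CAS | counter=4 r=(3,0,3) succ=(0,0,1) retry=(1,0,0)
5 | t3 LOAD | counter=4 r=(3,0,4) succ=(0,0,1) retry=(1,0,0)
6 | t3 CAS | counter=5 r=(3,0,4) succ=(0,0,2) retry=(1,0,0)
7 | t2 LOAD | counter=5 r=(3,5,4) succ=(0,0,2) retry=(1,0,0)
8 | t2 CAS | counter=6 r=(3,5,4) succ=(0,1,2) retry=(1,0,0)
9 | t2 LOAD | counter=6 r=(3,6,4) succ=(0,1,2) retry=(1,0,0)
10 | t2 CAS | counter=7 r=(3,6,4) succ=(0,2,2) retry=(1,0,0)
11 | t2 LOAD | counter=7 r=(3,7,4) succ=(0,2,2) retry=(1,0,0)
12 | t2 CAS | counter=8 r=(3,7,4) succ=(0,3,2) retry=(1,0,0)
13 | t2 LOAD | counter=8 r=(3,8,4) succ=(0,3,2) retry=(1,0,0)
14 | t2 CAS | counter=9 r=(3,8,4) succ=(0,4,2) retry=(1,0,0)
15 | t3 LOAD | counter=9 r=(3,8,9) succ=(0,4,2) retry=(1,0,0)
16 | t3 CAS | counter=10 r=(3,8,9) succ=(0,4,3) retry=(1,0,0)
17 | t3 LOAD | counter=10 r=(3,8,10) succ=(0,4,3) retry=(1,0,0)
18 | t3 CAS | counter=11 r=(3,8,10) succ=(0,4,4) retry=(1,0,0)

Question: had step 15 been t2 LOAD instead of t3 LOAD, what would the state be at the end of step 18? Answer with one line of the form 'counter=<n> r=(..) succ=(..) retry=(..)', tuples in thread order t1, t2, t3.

(re-executing from step 15 with the substitution; state before step 15: counter=9 r=(3,8,4) succ=(0,4,2) retry=(1,0,0))
15 | t2 LOAD | counter=9 r=(3,9,4) succ=(0,4,2) retry=(1,0,0)
16 | t3 CAS | counter=9 r=(3,9,4) succ=(0,4,2) retry=(1,0,1)
17 | t3 LOAD | counter=9 r=(3,9,9) succ=(0,4,2) retry=(1,0,1)
18 | t3 CAS | counter=10 r=(3,9,9) succ=(0,4,3) retry=(1,0,1)

counter=10 r=(3,9,9) succ=(0,4,3) retry=(1,0,1)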